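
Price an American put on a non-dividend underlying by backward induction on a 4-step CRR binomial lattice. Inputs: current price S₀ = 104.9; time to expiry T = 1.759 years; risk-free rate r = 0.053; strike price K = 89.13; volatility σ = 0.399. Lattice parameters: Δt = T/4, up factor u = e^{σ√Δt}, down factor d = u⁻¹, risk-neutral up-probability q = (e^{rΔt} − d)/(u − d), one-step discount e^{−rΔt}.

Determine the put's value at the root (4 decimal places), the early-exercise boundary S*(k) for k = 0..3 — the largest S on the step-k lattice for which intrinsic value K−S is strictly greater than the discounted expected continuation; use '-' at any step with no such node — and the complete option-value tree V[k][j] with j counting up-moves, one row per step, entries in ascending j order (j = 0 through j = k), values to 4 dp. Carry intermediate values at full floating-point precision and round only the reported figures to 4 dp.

price = 10.5959
boundary = - - - 47.4290
tree:
10.5959
17.4702 3.6196
27.7652 7.1015 0.0000
41.7010 13.9326 0.0000 0.0000
52.7273 27.3349 0.0000 0.0000 0.0000

Δt=0.43975  u=1.30290  d=0.76752  q=0.47828  discount=0.97696
step 4 (expiry): payoffs max(K−S,0) = 52.7273 27.3349 0.0000 0.0000 0.0000
step 3: (k=3,j=0): S=47.4290, (K−S)⁺=41.7010, hold=39.6477 ⇒ V=41.7010 exercise | (k=3,j=1): S=80.5128, (K−S)⁺=8.6172, hold=13.9326 ⇒ V=13.9326 continue | (k=3,j=2): S=136.6741, (K−S)⁺=0.0000, hold=0.0000 ⇒ V=0.0000 continue | (k=3,j=3): S=232.0103, (K−S)⁺=0.0000, hold=0.0000 ⇒ V=0.0000 continue  boundary S*=47.4290
step 2: (k=2,j=0): S=61.7951, (K−S)⁺=27.3349, hold=27.7652 ⇒ V=27.7652 continue | (k=2,j=1): S=104.9000, (K−S)⁺=0.0000, hold=7.1015 ⇒ V=7.1015 continue | (k=2,j=2): S=178.0724, (K−S)⁺=0.0000, hold=0.0000 ⇒ V=0.0000 continue  boundary S*=-
step 1: (k=1,j=0): S=80.5128, (K−S)⁺=8.6172, hold=17.4702 ⇒ V=17.4702 continue | (k=1,j=1): S=136.6741, (K−S)⁺=0.0000, hold=3.6196 ⇒ V=3.6196 continue  boundary S*=-
step 0: (k=0,j=0): S=104.9000, (K−S)⁺=0.0000, hold=10.5959 ⇒ V=10.5959 continue  boundary S*=-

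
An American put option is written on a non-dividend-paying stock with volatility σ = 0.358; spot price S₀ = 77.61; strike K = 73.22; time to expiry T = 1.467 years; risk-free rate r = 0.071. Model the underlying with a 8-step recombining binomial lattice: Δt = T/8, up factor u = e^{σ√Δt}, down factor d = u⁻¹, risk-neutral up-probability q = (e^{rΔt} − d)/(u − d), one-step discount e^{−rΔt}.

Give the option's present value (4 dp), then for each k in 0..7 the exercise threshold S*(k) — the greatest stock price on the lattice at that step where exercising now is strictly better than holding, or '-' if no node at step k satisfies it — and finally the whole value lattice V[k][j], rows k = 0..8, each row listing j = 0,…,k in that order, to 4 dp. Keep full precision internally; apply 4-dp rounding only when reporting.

price = 8.0259
boundary = - - - 48.9983 42.0341 48.9983 57.1162 48.9983
tree:
8.0259
11.9840 4.3443
17.3457 7.0256 1.8218
24.2217 11.0383 3.2642 0.4515
31.1859 16.7283 5.7327 0.9228 0.0000
37.1603 24.2217 9.7980 1.8861 0.0000 0.0000
42.2855 31.1859 16.1038 3.8549 0.0000 0.0000 0.0000
46.6822 37.1603 24.2217 7.8790 0.0000 0.0000 0.0000 0.0000
50.4541 42.2855 31.1859 16.1038 0.0000 0.0000 0.0000 0.0000 0.0000

params: Δt=0.18338 u=1.16568 d=0.85787 q=0.50432 e^(-rΔt)=0.98706
t_8 payoffs: 50.4541 42.2855 31.1859 16.1038 0.0000 0.0000 0.0000 0.0000 0.0000
t_7: node(7,0) S=26.5378 payoff=46.6822 vs cont=45.7351 → 46.6822 [stop]  node(7,1) S=36.0597 payoff=37.1603 vs cont=36.2131 → 37.1603 [stop]  node(7,2) S=48.9983 payoff=24.2217 vs cont=23.2746 → 24.2217 [stop]  node(7,3) S=66.5792 payoff=6.6408 vs cont=7.8790 → 7.8790 [wait]  node(7,4) S=90.4684 payoff=0.0000 vs cont=0.0000 → 0.0000 [wait]  node(7,5) S=122.9291 payoff=0.0000 vs cont=0.0000 → 0.0000 [wait]  node(7,6) S=167.0370 payoff=0.0000 vs cont=0.0000 → 0.0000 [wait]  node(7,7) S=226.9712 payoff=0.0000 vs cont=0.0000 → 0.0000 [wait]  ⇒ S*(7)=48.9983
t_6: node(6,0) S=30.9345 payoff=42.2855 vs cont=41.3383 → 42.2855 [stop]  node(6,1) S=42.0341 payoff=31.1859 vs cont=30.2388 → 31.1859 [stop]  node(6,2) S=57.1162 payoff=16.1038 vs cont=15.7730 → 16.1038 [stop]  node(6,3) S=77.6100 payoff=0.0000 vs cont=3.8549 → 3.8549 [wait]  node(6,4) S=105.4571 payoff=0.0000 vs cont=0.0000 → 0.0000 [wait]  node(6,5) S=143.2959 payoff=0.0000 vs cont=0.0000 → 0.0000 [wait]  node(6,6) S=194.7116 payoff=0.0000 vs cont=0.0000 → 0.0000 [wait]  ⇒ S*(6)=57.1162
t_5: node(5,0) S=36.0597 payoff=37.1603 vs cont=36.2131 → 37.1603 [stop]  node(5,1) S=48.9983 payoff=24.2217 vs cont=23.2746 → 24.2217 [stop]  node(5,2) S=66.5792 payoff=6.6408 vs cont=9.7980 → 9.7980 [wait]  node(5,3) S=90.4684 payoff=0.0000 vs cont=1.8861 → 1.8861 [wait]  node(5,4) S=122.9291 payoff=0.0000 vs cont=0.0000 → 0.0000 [wait]  node(5,5) S=167.0370 payoff=0.0000 vs cont=0.0000 → 0.0000 [wait]  ⇒ S*(5)=48.9983
t_4: node(4,0) S=42.0341 payoff=31.1859 vs cont=30.2388 → 31.1859 [stop]  node(4,1) S=57.1162 payoff=16.1038 vs cont=16.7283 → 16.7283 [wait]  node(4,2) S=77.6100 payoff=0.0000 vs cont=5.7327 → 5.7327 [wait]  node(4,3) S=105.4571 payoff=0.0000 vs cont=0.9228 → 0.9228 [wait]  node(4,4) S=143.2959 payoff=0.0000 vs cont=0.0000 → 0.0000 [wait]  ⇒ S*(4)=42.0341
t_3: node(3,0) S=48.9983 payoff=24.2217 vs cont=23.5855 → 24.2217 [stop]  node(3,1) S=66.5792 payoff=6.6408 vs cont=11.0383 → 11.0383 [wait]  node(3,2) S=90.4684 payoff=0.0000 vs cont=3.2642 → 3.2642 [wait]  node(3,3) S=122.9291 payoff=0.0000 vs cont=0.4515 → 0.4515 [wait]  ⇒ S*(3)=48.9983
t_2: node(2,0) S=57.1162 payoff=16.1038 vs cont=17.3457 → 17.3457 [wait]  node(2,1) S=77.6100 payoff=0.0000 vs cont=7.0256 → 7.0256 [wait]  node(2,2) S=105.4571 payoff=0.0000 vs cont=1.8218 → 1.8218 [wait]  ⇒ S*(2)=-
t_1: node(1,0) S=66.5792 payoff=6.6408 vs cont=11.9840 → 11.9840 [wait]  node(1,1) S=90.4684 payoff=0.0000 vs cont=4.3443 → 4.3443 [wait]  ⇒ S*(1)=-
t_0: node(0,0) S=77.6100 payoff=0.0000 vs cont=8.0259 → 8.0259 [wait]  ⇒ S*(0)=-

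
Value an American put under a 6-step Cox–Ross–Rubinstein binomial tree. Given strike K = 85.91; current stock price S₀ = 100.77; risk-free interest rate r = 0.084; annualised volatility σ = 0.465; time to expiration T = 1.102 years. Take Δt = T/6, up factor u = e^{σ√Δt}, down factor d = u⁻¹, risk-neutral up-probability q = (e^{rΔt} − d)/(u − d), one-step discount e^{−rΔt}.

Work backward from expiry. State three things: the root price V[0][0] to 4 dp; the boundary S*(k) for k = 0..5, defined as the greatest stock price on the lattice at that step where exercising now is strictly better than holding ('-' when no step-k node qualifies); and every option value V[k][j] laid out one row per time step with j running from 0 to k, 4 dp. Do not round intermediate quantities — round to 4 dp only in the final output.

params: Δt=0.18367 u=1.22053 d=0.81932 q=0.48910 e^(-rΔt)=0.98469
t_6 payoffs: 55.4276 40.5009 18.2648 0.0000 0.0000 0.0000 0.0000
t_5: node(5,0) S=37.2045 payoff=48.7055 vs cont=47.3902 → 48.7055 [stop]  node(5,1) S=55.4230 payoff=30.4870 vs cont=29.1718 → 30.4870 [stop]  node(5,2) S=82.5628 payoff=3.3472 vs cont=9.1887 → 9.1887 [wait]  node(5,3) S=122.9924 payoff=0.0000 vs cont=0.0000 → 0.0000 [wait]  node(5,4) S=183.2198 payoff=0.0000 vs cont=0.0000 → 0.0000 [wait]  node(5,5) S=272.9397 payoff=0.0000 vs cont=0.0000 → 0.0000 [wait]  ⇒ S*(5)=55.4230
t_4: node(4,0) S=45.4091 payoff=40.5009 vs cont=39.1856 → 40.5009 [stop]  node(4,1) S=67.6452 payoff=18.2648 vs cont=19.7628 → 19.7628 [wait]  node(4,2) S=100.7700 payoff=0.0000 vs cont=4.6227 → 4.6227 [wait]  node(4,3) S=150.1155 payoff=0.0000 vs cont=0.0000 → 0.0000 [wait]  node(4,4) S=223.6246 payoff=0.0000 vs cont=0.0000 → 0.0000 [wait]  ⇒ S*(4)=45.4091
t_3: node(3,0) S=55.4230 payoff=30.4870 vs cont=29.8932 → 30.4870 [stop]  node(3,1) S=82.5628 payoff=3.3472 vs cont=12.1686 → 12.1686 [wait]  node(3,2) S=122.9924 payoff=0.0000 vs cont=2.3256 → 2.3256 [wait]  node(3,3) S=183.2198 payoff=0.0000 vs cont=0.0000 → 0.0000 [wait]  ⇒ S*(3)=55.4230
t_2: node(2,0) S=67.6452 payoff=18.2648 vs cont=21.1980 → 21.1980 [wait]  node(2,1) S=100.7700 payoff=0.0000 vs cont=7.2419 → 7.2419 [wait]  node(2,2) S=150.1155 payoff=0.0000 vs cont=1.1700 → 1.1700 [wait]  ⇒ S*(2)=-
t_1: node(1,0) S=82.5628 payoff=3.3472 vs cont=14.1521 → 14.1521 [wait]  node(1,1) S=122.9924 payoff=0.0000 vs cont=4.2067 → 4.2067 [wait]  ⇒ S*(1)=-
t_0: node(0,0) S=100.7700 payoff=0.0000 vs cont=9.1456 → 9.1456 [wait]  ⇒ S*(0)=-

price = 9.1456
boundary = - - - 55.4230 45.4091 55.4230
tree:
9.1456
14.1521 4.2067
21.1980 7.2419 1.1700
30.4870 12.1686 2.3256 0.0000
40.5009 19.7628 4.6227 0.0000 0.0000
48.7055 30.4870 9.1887 0.0000 0.0000 0.0000
55.4276 40.5009 18.2648 0.0000 0.0000 0.0000 0.0000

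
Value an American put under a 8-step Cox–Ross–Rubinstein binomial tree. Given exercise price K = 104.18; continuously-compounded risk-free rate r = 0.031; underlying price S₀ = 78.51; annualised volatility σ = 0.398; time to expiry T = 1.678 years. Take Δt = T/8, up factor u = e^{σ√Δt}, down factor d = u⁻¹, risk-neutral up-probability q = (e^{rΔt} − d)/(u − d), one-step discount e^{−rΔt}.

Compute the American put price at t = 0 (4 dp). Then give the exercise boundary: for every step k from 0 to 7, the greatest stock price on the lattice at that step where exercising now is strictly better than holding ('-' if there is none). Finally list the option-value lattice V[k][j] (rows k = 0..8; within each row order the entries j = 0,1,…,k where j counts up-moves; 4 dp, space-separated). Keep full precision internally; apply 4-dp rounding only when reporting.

price = 31.3927
boundary = - - 54.5256 45.4400 54.5256 65.4279 54.5256 65.4279
tree:
31.3927
40.1116 22.0867
49.6544 30.0055 13.5460
58.7400 39.3675 19.9620 6.5659
66.3117 49.6544 28.4201 10.7894 1.9387
72.6217 58.7400 38.7521 17.2709 3.6982 0.0000
77.8803 66.3117 49.6544 26.6302 7.0545 0.0000 0.0000
82.2626 72.6217 58.7400 38.7521 13.4569 0.0000 0.0000 0.0000
85.9147 77.8803 66.3117 49.6544 25.6700 0.0000 0.0000 0.0000 0.0000

Δt=0.20975  u=1.19995  d=0.83337  q=0.47235  discount=0.99352
step 8 (expiry): payoffs max(K−S,0) = 85.9147 77.8803 66.3117 49.6544 25.6700 0.0000 0.0000 0.0000 0.0000
step 7: (k=7,j=0): S=21.9174, (K−S)⁺=82.2626, hold=81.5874 ⇒ V=82.2626 exercise | (k=7,j=1): S=31.5583, (K−S)⁺=72.6217, hold=71.9465 ⇒ V=72.6217 exercise | (k=7,j=2): S=45.4400, (K−S)⁺=58.7400, hold=58.0648 ⇒ V=58.7400 exercise | (k=7,j=3): S=65.4279, (K−S)⁺=38.7521, hold=38.0769 ⇒ V=38.7521 exercise | (k=7,j=4): S=94.2079, (K−S)⁺=9.9721, hold=13.4569 ⇒ V=13.4569 continue | (k=7,j=5): S=135.6475, (K−S)⁺=0.0000, hold=0.0000 ⇒ V=0.0000 continue | (k=7,j=6): S=195.3154, (K−S)⁺=0.0000, hold=0.0000 ⇒ V=0.0000 continue | (k=7,j=7): S=281.2296, (K−S)⁺=0.0000, hold=0.0000 ⇒ V=0.0000 continue  boundary S*=65.4279
step 6: (k=6,j=0): S=26.2997, (K−S)⁺=77.8803, hold=77.2051 ⇒ V=77.8803 exercise | (k=6,j=1): S=37.8683, (K−S)⁺=66.3117, hold=65.6365 ⇒ V=66.3117 exercise | (k=6,j=2): S=54.5256, (K−S)⁺=49.6544, hold=48.9792 ⇒ V=49.6544 exercise | (k=6,j=3): S=78.5100, (K−S)⁺=25.6700, hold=26.6302 ⇒ V=26.6302 continue | (k=6,j=4): S=113.0445, (K−S)⁺=0.0000, hold=7.0545 ⇒ V=7.0545 continue | (k=6,j=5): S=162.7699, (K−S)⁺=0.0000, hold=0.0000 ⇒ V=0.0000 continue | (k=6,j=6): S=234.3682, (K−S)⁺=0.0000, hold=0.0000 ⇒ V=0.0000 continue  boundary S*=54.5256
step 5: (k=5,j=0): S=31.5583, (K−S)⁺=72.6217, hold=71.9465 ⇒ V=72.6217 exercise | (k=5,j=1): S=45.4400, (K−S)⁺=58.7400, hold=58.0648 ⇒ V=58.7400 exercise | (k=5,j=2): S=65.4279, (K−S)⁺=38.7521, hold=38.5275 ⇒ V=38.7521 exercise | (k=5,j=3): S=94.2079, (K−S)⁺=9.9721, hold=17.2709 ⇒ V=17.2709 continue | (k=5,j=4): S=135.6475, (K−S)⁺=0.0000, hold=3.6982 ⇒ V=3.6982 continue | (k=5,j=5): S=195.3154, (K−S)⁺=0.0000, hold=0.0000 ⇒ V=0.0000 continue  boundary S*=65.4279
step 4: (k=4,j=0): S=37.8683, (K−S)⁺=66.3117, hold=65.6365 ⇒ V=66.3117 exercise | (k=4,j=1): S=54.5256, (K−S)⁺=49.6544, hold=48.9792 ⇒ V=49.6544 exercise | (k=4,j=2): S=78.5100, (K−S)⁺=25.6700, hold=28.4201 ⇒ V=28.4201 continue | (k=4,j=3): S=113.0445, (K−S)⁺=0.0000, hold=10.7894 ⇒ V=10.7894 continue | (k=4,j=4): S=162.7699, (K−S)⁺=0.0000, hold=1.9387 ⇒ V=1.9387 continue  boundary S*=54.5256
step 3: (k=3,j=0): S=45.4400, (K−S)⁺=58.7400, hold=58.0648 ⇒ V=58.7400 exercise | (k=3,j=1): S=65.4279, (K−S)⁺=38.7521, hold=39.3675 ⇒ V=39.3675 continue | (k=3,j=2): S=94.2079, (K−S)⁺=9.9721, hold=19.9620 ⇒ V=19.9620 continue | (k=3,j=3): S=135.6475, (K−S)⁺=0.0000, hold=6.5659 ⇒ V=6.5659 continue  boundary S*=45.4400
step 2: (k=2,j=0): S=54.5256, (K−S)⁺=49.6544, hold=49.2680 ⇒ V=49.6544 exercise | (k=2,j=1): S=78.5100, (K−S)⁺=25.6700, hold=30.0055 ⇒ V=30.0055 continue | (k=2,j=2): S=113.0445, (K−S)⁺=0.0000, hold=13.5460 ⇒ V=13.5460 continue  boundary S*=54.5256
step 1: (k=1,j=0): S=65.4279, (K−S)⁺=38.7521, hold=40.1116 ⇒ V=40.1116 continue | (k=1,j=1): S=94.2079, (K−S)⁺=9.9721, hold=22.0867 ⇒ V=22.0867 continue  boundary S*=-
step 0: (k=0,j=0): S=78.5100, (K−S)⁺=25.6700, hold=31.3927 ⇒ V=31.3927 continue  boundary S*=-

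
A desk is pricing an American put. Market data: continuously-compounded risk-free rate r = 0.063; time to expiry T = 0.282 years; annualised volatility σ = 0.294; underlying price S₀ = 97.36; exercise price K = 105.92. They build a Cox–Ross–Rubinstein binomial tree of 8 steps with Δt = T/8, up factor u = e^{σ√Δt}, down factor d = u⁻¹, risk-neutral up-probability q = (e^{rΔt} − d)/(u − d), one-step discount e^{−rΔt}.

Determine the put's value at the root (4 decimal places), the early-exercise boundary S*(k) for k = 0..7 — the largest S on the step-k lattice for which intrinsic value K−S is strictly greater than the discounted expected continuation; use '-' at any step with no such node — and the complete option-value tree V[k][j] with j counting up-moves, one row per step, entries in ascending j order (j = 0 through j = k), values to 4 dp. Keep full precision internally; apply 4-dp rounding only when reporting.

price = 10.6085
boundary = - - 87.1838 82.5018 87.1838 92.1315 87.1838 92.1315
tree:
10.6085
14.3373 7.0195
18.7362 10.1115 4.0357
23.4182 14.0497 6.3161 1.8300
27.8488 18.7362 9.5422 3.1984 0.5039
32.0414 23.4182 13.7885 5.4440 1.0230 0.0000
36.0089 27.8488 18.7362 8.9220 2.0769 0.0000 0.0000
39.7633 32.0414 23.4182 13.7885 4.2164 0.0000 0.0000 0.0000
43.3161 36.0089 27.8488 18.7362 8.5600 0.0000 0.0000 0.0000 0.0000

Δt=0.03525, u=1.05675, d=0.94630, q=0.50633, disc=e^(-rΔt)=0.99778
k=8 terminal: V=max(K-S,0) → 43.3161 36.0089 27.8488 18.7362 8.5600 0.0000 0.0000 0.0000 0.0000
k=7: j=0 S=66.1567 intr=39.7633 cont=39.5283 V=39.7633[EX]; j=1 S=73.8786 intr=32.0414 cont=31.8064 V=32.0414[EX]; j=2 S=82.5018 intr=23.4182 cont=23.1832 V=23.4182[EX]; j=3 S=92.1315 intr=13.7885 cont=13.5535 V=13.7885[EX]; j=4 S=102.8852 intr=3.0348 cont=4.2164 V=4.2164[hold]; j=5 S=114.8941 intr=0.0000 cont=0.0000 V=0.0000[hold]; j=6 S=128.3047 intr=0.0000 cont=0.0000 V=0.0000[hold]; j=7 S=143.2806 intr=0.0000 cont=0.0000 V=0.0000[hold]  S*(7)=92.1315
k=6: j=0 S=69.9111 intr=36.0089 cont=35.7739 V=36.0089[EX]; j=1 S=78.0712 intr=27.8488 cont=27.6138 V=27.8488[EX]; j=2 S=87.1838 intr=18.7362 cont=18.5012 V=18.7362[EX]; j=3 S=97.3600 intr=8.5600 cont=8.9220 V=8.9220[hold]; j=4 S=108.7240 intr=0.0000 cont=2.0769 V=2.0769[hold]; j=5 S=121.4144 intr=0.0000 cont=0.0000 V=0.0000[hold]; j=6 S=135.5860 intr=0.0000 cont=0.0000 V=0.0000[hold]  S*(6)=87.1838
k=5: j=0 S=73.8786 intr=32.0414 cont=31.8064 V=32.0414[EX]; j=1 S=82.5018 intr=23.4182 cont=23.1832 V=23.4182[EX]; j=2 S=92.1315 intr=13.7885 cont=13.7364 V=13.7885[EX]; j=3 S=102.8852 intr=3.0348 cont=5.4440 V=5.4440[hold]; j=4 S=114.8941 intr=0.0000 cont=1.0230 V=1.0230[hold]; j=5 S=128.3047 intr=0.0000 cont=0.0000 V=0.0000[hold]  S*(5)=92.1315
k=4: j=0 S=78.0712 intr=27.8488 cont=27.6138 V=27.8488[EX]; j=1 S=87.1838 intr=18.7362 cont=18.5012 V=18.7362[EX]; j=2 S=97.3600 intr=8.5600 cont=9.5422 V=9.5422[hold]; j=3 S=108.7240 intr=0.0000 cont=3.1984 V=3.1984[hold]; j=4 S=121.4144 intr=0.0000 cont=0.5039 V=0.5039[hold]  S*(4)=87.1838
k=3: j=0 S=82.5018 intr=23.4182 cont=23.1832 V=23.4182[EX]; j=1 S=92.1315 intr=13.7885 cont=14.0497 V=14.0497[hold]; j=2 S=102.8852 intr=3.0348 cont=6.3161 V=6.3161[hold]; j=3 S=114.8941 intr=0.0000 cont=1.8300 V=1.8300[hold]  S*(3)=82.5018
k=2: j=0 S=87.1838 intr=18.7362 cont=18.6332 V=18.7362[EX]; j=1 S=97.3600 intr=8.5600 cont=10.1115 V=10.1115[hold]; j=2 S=108.7240 intr=0.0000 cont=4.0357 V=4.0357[hold]  S*(2)=87.1838
k=1: j=0 S=92.1315 intr=13.7885 cont=14.3373 V=14.3373[hold]; j=1 S=102.8852 intr=3.0348 cont=7.0195 V=7.0195[hold]  S*(1)=-
k=0: j=0 S=97.3600 intr=8.5600 cont=10.6085 V=10.6085[hold]  S*(0)=-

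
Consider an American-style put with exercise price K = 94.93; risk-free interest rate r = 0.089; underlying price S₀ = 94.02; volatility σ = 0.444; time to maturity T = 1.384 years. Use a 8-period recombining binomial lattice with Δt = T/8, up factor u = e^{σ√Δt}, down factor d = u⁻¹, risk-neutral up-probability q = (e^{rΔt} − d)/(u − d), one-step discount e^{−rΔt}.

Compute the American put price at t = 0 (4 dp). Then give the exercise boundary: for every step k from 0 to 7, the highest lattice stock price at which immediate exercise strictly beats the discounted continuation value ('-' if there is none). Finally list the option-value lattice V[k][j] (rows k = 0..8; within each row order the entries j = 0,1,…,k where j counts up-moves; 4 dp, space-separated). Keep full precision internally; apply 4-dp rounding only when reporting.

Δt=0.17300, u=1.20283, d=0.83138, q=0.49573, disc=e^(-rΔt)=0.98472
k=8 terminal: V=max(K-S,0) → 73.4716 63.8842 50.0132 29.9448 0.9100 0.0000 0.0000 0.0000 0.0000
k=7: j=0 S=25.8107 intr=69.1193 cont=67.6689 V=69.1193[EX]; j=1 S=37.3427 intr=57.5873 cont=56.1369 V=57.5873[EX]; j=2 S=54.0271 intr=40.9029 cont=39.4525 V=40.9029[EX]; j=3 S=78.1659 intr=16.7641 cont=15.3137 V=16.7641[EX]; j=4 S=113.0897 intr=0.0000 cont=0.4519 V=0.4519[hold]; j=5 S=163.6173 intr=0.0000 cont=0.0000 V=0.0000[hold]; j=6 S=236.7200 intr=0.0000 cont=0.0000 V=0.0000[hold]; j=7 S=342.4845 intr=0.0000 cont=0.0000 V=0.0000[hold]  S*(7)=78.1659
k=6: j=0 S=31.0458 intr=63.8842 cont=62.4338 V=63.8842[EX]; j=1 S=44.9168 intr=50.0132 cont=48.5628 V=50.0132[EX]; j=2 S=64.9852 intr=29.9448 cont=28.4944 V=29.9448[EX]; j=3 S=94.0200 intr=0.9100 cont=8.5450 V=8.5450[hold]; j=4 S=136.0273 intr=0.0000 cont=0.2244 V=0.2244[hold]; j=5 S=196.8031 intr=0.0000 cont=0.0000 V=0.0000[hold]; j=6 S=284.7331 intr=0.0000 cont=0.0000 V=0.0000[hold]  S*(6)=64.9852
k=5: j=0 S=37.3427 intr=57.5873 cont=56.1369 V=57.5873[EX]; j=1 S=54.0271 intr=40.9029 cont=39.4525 V=40.9029[EX]; j=2 S=78.1659 intr=16.7641 cont=19.0408 V=19.0408[hold]; j=3 S=113.0897 intr=0.0000 cont=4.3526 V=4.3526[hold]; j=4 S=163.6173 intr=0.0000 cont=0.1114 V=0.1114[hold]; j=5 S=236.7200 intr=0.0000 cont=0.0000 V=0.0000[hold]  S*(5)=54.0271
k=4: j=0 S=44.9168 intr=50.0132 cont=48.5628 V=50.0132[EX]; j=1 S=64.9852 intr=29.9448 cont=29.6057 V=29.9448[EX]; j=2 S=94.0200 intr=0.9100 cont=11.5797 V=11.5797[hold]; j=3 S=136.0273 intr=0.0000 cont=2.2157 V=2.2157[hold]; j=4 S=196.8031 intr=0.0000 cont=0.0553 V=0.0553[hold]  S*(4)=64.9852
k=3: j=0 S=54.0271 intr=40.9029 cont=39.4525 V=40.9029[EX]; j=1 S=78.1659 intr=16.7641 cont=20.5222 V=20.5222[hold]; j=2 S=113.0897 intr=0.0000 cont=6.8317 V=6.8317[hold]; j=3 S=163.6173 intr=0.0000 cont=1.1273 V=1.1273[hold]  S*(3)=54.0271
k=2: j=0 S=64.9852 intr=29.9448 cont=30.3289 V=30.3289[hold]; j=1 S=94.0200 intr=0.9100 cont=13.5255 V=13.5255[hold]; j=2 S=136.0273 intr=0.0000 cont=3.9426 V=3.9426[hold]  S*(2)=-
k=1: j=0 S=78.1659 intr=16.7641 cont=21.6627 V=21.6627[hold]; j=1 S=113.0897 intr=0.0000 cont=8.6409 V=8.6409[hold]  S*(1)=-
k=0: j=0 S=94.0200 intr=0.9100 cont=14.9750 V=14.9750[hold]  S*(0)=-

price = 14.9750
boundary = - - - 54.0271 64.9852 54.0271 64.9852 78.1659
tree:
14.9750
21.6627 8.6409
30.3289 13.5255 3.9426
40.9029 20.5222 6.8317 1.1273
50.0132 29.9448 11.5797 2.2157 0.0553
57.5873 40.9029 19.0408 4.3526 0.1114 0.0000
63.8842 50.0132 29.9448 8.5450 0.2244 0.0000 0.0000
69.1193 57.5873 40.9029 16.7641 0.4519 0.0000 0.0000 0.0000
73.4716 63.8842 50.0132 29.9448 0.9100 0.0000 0.0000 0.0000 0.0000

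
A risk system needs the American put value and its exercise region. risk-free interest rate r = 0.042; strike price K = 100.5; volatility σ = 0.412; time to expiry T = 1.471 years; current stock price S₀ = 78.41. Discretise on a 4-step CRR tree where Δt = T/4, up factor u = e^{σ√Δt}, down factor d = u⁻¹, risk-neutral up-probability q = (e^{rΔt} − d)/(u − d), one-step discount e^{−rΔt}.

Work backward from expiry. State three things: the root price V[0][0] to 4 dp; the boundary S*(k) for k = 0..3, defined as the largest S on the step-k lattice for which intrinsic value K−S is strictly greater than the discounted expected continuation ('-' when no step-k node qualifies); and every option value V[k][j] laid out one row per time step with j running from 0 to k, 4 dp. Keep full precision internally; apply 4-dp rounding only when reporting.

params: Δt=0.36775 u=1.28383 d=0.77892 q=0.46869 e^(-rΔt)=0.98467
t_4 payoffs: 71.6369 52.9273 22.0900 0.0000 0.0000
t_3: node(3,0) S=37.0553 payoff=63.4447 vs cont=61.9044 → 63.4447 [stop]  node(3,1) S=61.0751 payoff=39.4249 vs cont=37.8845 → 39.4249 [stop]  node(3,2) S=100.6650 payoff=0.0000 vs cont=11.5568 → 11.5568 [wait]  node(3,3) S=165.9176 payoff=0.0000 vs cont=0.0000 → 0.0000 [wait]  ⇒ S*(3)=61.0751
t_2: node(2,0) S=47.5727 payoff=52.9273 vs cont=51.3870 → 52.9273 [stop]  node(2,1) S=78.4100 payoff=22.0900 vs cont=25.9593 → 25.9593 [wait]  node(2,2) S=129.2366 payoff=0.0000 vs cont=6.0461 → 6.0461 [wait]  ⇒ S*(2)=47.5727
t_1: node(1,0) S=61.0751 payoff=39.4249 vs cont=39.6702 → 39.6702 [wait]  node(1,1) S=100.6650 payoff=0.0000 vs cont=16.3714 → 16.3714 [wait]  ⇒ S*(1)=-
t_0: node(0,0) S=78.4100 payoff=22.0900 vs cont=28.3097 → 28.3097 [wait]  ⇒ S*(0)=-

price = 28.3097
boundary = - - 47.5727 61.0751
tree:
28.3097
39.6702 16.3714
52.9273 25.9593 6.0461
63.4447 39.4249 11.5568 0.0000
71.6369 52.9273 22.0900 0.0000 0.0000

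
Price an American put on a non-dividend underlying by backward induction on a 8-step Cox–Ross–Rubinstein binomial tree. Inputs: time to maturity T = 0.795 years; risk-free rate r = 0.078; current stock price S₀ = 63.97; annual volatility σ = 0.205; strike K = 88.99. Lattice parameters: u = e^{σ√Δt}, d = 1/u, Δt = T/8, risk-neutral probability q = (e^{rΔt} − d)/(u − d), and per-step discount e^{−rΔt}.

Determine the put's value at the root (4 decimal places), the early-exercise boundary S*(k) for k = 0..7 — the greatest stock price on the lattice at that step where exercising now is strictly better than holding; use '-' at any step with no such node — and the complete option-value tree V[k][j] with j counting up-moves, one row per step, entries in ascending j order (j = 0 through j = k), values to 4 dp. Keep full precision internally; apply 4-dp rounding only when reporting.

Δt=0.09938, u=1.06676, d=0.93742, q=0.54401, disc=e^(-rΔt)=0.99228
k=8 terminal: V=max(K-S,0) → 50.8439 45.5808 39.5915 32.7760 25.0200 16.1939 6.1501 0.0000 0.0000
k=7: j=0 S=40.6927 intr=48.2973 cont=47.6102 V=48.2973[EX]; j=1 S=46.3071 intr=42.6829 cont=41.9958 V=42.6829[EX]; j=2 S=52.6962 intr=36.2938 cont=35.6067 V=36.2938[EX]; j=3 S=59.9668 intr=29.0232 cont=28.3361 V=29.0232[EX]; j=4 S=68.2405 intr=20.7495 cont=20.0624 V=20.7495[EX]; j=5 S=77.6557 intr=11.3343 cont=10.6471 V=11.3343[EX]; j=6 S=88.3701 intr=0.6199 cont=2.7827 V=2.7827[hold]; j=7 S=100.5626 intr=0.0000 cont=0.0000 V=0.0000[hold]  S*(7)=77.6557
k=6: j=0 S=43.4092 intr=45.5808 cont=44.8937 V=45.5808[EX]; j=1 S=49.3985 intr=39.5915 cont=38.9044 V=39.5915[EX]; j=2 S=56.2140 intr=32.7760 cont=32.0888 V=32.7760[EX]; j=3 S=63.9700 intr=25.0200 cont=24.3329 V=25.0200[EX]; j=4 S=72.7961 intr=16.1939 cont=15.5068 V=16.1939[EX]; j=5 S=82.8399 intr=6.1501 cont=6.6305 V=6.6305[hold]; j=6 S=94.2694 intr=0.0000 cont=1.2591 V=1.2591[hold]  S*(6)=72.7961
k=5: j=0 S=46.3071 intr=42.6829 cont=41.9958 V=42.6829[EX]; j=1 S=52.6962 intr=36.2938 cont=35.6067 V=36.2938[EX]; j=2 S=59.9668 intr=29.0232 cont=28.3361 V=29.0232[EX]; j=3 S=68.2405 intr=20.7495 cont=20.0624 V=20.7495[EX]; j=4 S=77.6557 intr=11.3343 cont=10.9064 V=11.3343[EX]; j=5 S=88.3701 intr=0.6199 cont=3.6798 V=3.6798[hold]  S*(5)=77.6557
k=4: j=0 S=49.3985 intr=39.5915 cont=38.9044 V=39.5915[EX]; j=1 S=56.2140 intr=32.7760 cont=32.0888 V=32.7760[EX]; j=2 S=63.9700 intr=25.0200 cont=24.3329 V=25.0200[EX]; j=3 S=72.7961 intr=16.1939 cont=15.5068 V=16.1939[EX]; j=4 S=82.8399 intr=6.1501 cont=7.1147 V=7.1147[hold]  S*(4)=72.7961
k=3: j=0 S=52.6962 intr=36.2938 cont=35.6067 V=36.2938[EX]; j=1 S=59.9668 intr=29.0232 cont=28.3361 V=29.0232[EX]; j=2 S=68.2405 intr=20.7495 cont=20.0624 V=20.7495[EX]; j=3 S=77.6557 intr=11.3343 cont=11.1678 V=11.3343[EX]  S*(3)=77.6557
k=2: j=0 S=56.2140 intr=32.7760 cont=32.0888 V=32.7760[EX]; j=1 S=63.9700 intr=25.0200 cont=24.3329 V=25.0200[EX]; j=2 S=72.7961 intr=16.1939 cont=15.5068 V=16.1939[EX]  S*(2)=72.7961
k=1: j=0 S=59.9668 intr=29.0232 cont=28.3361 V=29.0232[EX]; j=1 S=68.2405 intr=20.7495 cont=20.0624 V=20.7495[EX]  S*(1)=68.2405
k=0: j=0 S=63.9700 intr=25.0200 cont=24.3329 V=25.0200[EX]  S*(0)=63.9700

price = 25.0200
boundary = 63.9700 68.2405 72.7961 77.6557 72.7961 77.6557 72.7961 77.6557
tree:
25.0200
29.0232 20.7495
32.7760 25.0200 16.1939
36.2938 29.0232 20.7495 11.3343
39.5915 32.7760 25.0200 16.1939 7.1147
42.6829 36.2938 29.0232 20.7495 11.3343 3.6798
45.5808 39.5915 32.7760 25.0200 16.1939 6.6305 1.2591
48.2973 42.6829 36.2938 29.0232 20.7495 11.3343 2.7827 0.0000
50.8439 45.5808 39.5915 32.7760 25.0200 16.1939 6.1501 0.0000 0.0000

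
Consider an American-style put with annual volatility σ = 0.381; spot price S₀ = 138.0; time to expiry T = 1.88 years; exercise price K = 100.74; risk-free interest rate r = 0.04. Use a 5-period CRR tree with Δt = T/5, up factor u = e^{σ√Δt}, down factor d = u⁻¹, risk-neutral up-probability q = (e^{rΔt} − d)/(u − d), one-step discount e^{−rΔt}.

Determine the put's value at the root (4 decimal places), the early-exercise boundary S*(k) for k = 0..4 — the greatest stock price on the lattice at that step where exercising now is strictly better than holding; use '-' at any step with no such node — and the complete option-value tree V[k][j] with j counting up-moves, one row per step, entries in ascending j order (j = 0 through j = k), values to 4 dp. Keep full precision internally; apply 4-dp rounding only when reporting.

Δt=0.37600, u=1.26317, d=0.79166, q=0.47400, disc=e^(-rΔt)=0.98507
k=5 terminal: V=max(K-S,0) → 57.8289 32.2711 0.0000 0.0000 0.0000 0.0000
k=4: j=0 S=54.2040 intr=46.5360 cont=45.0322 V=46.5360[EX]; j=1 S=86.4879 intr=14.2521 cont=16.7213 V=16.7213[hold]; j=2 S=138.0000 intr=0.0000 cont=0.0000 V=0.0000[hold]; j=3 S=220.1927 intr=0.0000 cont=0.0000 V=0.0000[hold]; j=4 S=351.3394 intr=0.0000 cont=0.0000 V=0.0000[hold]  S*(4)=54.2040
k=3: j=0 S=68.4689 intr=32.2711 cont=31.9202 V=32.2711[EX]; j=1 S=109.2489 intr=0.0000 cont=8.6642 V=8.6642[hold]; j=2 S=174.3175 intr=0.0000 cont=0.0000 V=0.0000[hold]; j=3 S=278.1410 intr=0.0000 cont=0.0000 V=0.0000[hold]  S*(3)=68.4689
k=2: j=0 S=86.4879 intr=14.2521 cont=20.7668 V=20.7668[hold]; j=1 S=138.0000 intr=0.0000 cont=4.4894 V=4.4894[hold]; j=2 S=220.1927 intr=0.0000 cont=0.0000 V=0.0000[hold]  S*(2)=-
k=1: j=0 S=109.2489 intr=0.0000 cont=12.8565 V=12.8565[hold]; j=1 S=174.3175 intr=0.0000 cont=2.3262 V=2.3262[hold]  S*(1)=-
k=0: j=0 S=138.0000 intr=0.0000 cont=7.7478 V=7.7478[hold]  S*(0)=-

price = 7.7478
boundary = - - - 68.4689 54.2040
tree:
7.7478
12.8565 2.3262
20.7668 4.4894 0.0000
32.2711 8.6642 0.0000 0.0000
46.5360 16.7213 0.0000 0.0000 0.0000
57.8289 32.2711 0.0000 0.0000 0.0000 0.0000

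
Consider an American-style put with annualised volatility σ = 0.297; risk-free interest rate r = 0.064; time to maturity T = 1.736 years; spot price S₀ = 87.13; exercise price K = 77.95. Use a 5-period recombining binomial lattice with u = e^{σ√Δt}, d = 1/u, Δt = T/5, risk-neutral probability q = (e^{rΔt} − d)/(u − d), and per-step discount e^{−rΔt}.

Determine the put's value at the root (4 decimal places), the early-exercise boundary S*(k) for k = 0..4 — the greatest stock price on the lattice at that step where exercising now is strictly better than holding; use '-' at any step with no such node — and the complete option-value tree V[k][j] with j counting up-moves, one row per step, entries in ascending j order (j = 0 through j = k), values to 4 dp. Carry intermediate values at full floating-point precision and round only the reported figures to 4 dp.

Δt=0.34720  u=1.19125  d=0.83945  q=0.52023  discount=0.97802
step 5 (expiry): payoffs max(K−S,0) = 41.6294 26.4083 4.8084 0.0000 0.0000 0.0000
step 4: (k=4,j=0): S=43.2669, (K−S)⁺=34.6831, hold=32.9701 ⇒ V=34.6831 exercise | (k=4,j=1): S=61.3991, (K−S)⁺=16.5509, hold=14.8379 ⇒ V=16.5509 exercise | (k=4,j=2): S=87.1300, (K−S)⁺=0.0000, hold=2.2562 ⇒ V=2.2562 continue | (k=4,j=3): S=123.6442, (K−S)⁺=0.0000, hold=0.0000 ⇒ V=0.0000 continue | (k=4,j=4): S=175.4606, (K−S)⁺=0.0000, hold=0.0000 ⇒ V=0.0000 continue  boundary S*=61.3991
step 3: (k=3,j=0): S=51.5417, (K−S)⁺=26.4083, hold=24.6953 ⇒ V=26.4083 exercise | (k=3,j=1): S=73.1416, (K−S)⁺=4.8084, hold=8.9141 ⇒ V=8.9141 continue | (k=3,j=2): S=103.7936, (K−S)⁺=0.0000, hold=1.0587 ⇒ V=1.0587 continue | (k=3,j=3): S=147.2911, (K−S)⁺=0.0000, hold=0.0000 ⇒ V=0.0000 continue  boundary S*=51.5417
step 2: (k=2,j=0): S=61.3991, (K−S)⁺=16.5509, hold=16.9269 ⇒ V=16.9269 continue | (k=2,j=1): S=87.1300, (K−S)⁺=0.0000, hold=4.7214 ⇒ V=4.7214 continue | (k=2,j=2): S=123.6442, (K−S)⁺=0.0000, hold=0.4968 ⇒ V=0.4968 continue  boundary S*=-
step 1: (k=1,j=0): S=73.1416, (K−S)⁺=4.8084, hold=10.3448 ⇒ V=10.3448 continue | (k=1,j=1): S=103.7936, (K−S)⁺=0.0000, hold=2.4681 ⇒ V=2.4681 continue  boundary S*=-
step 0: (k=0,j=0): S=87.1300, (K−S)⁺=0.0000, hold=6.1098 ⇒ V=6.1098 continue  boundary S*=-

price = 6.1098
boundary = - - - 51.5417 61.3991
tree:
6.1098
10.3448 2.4681
16.9269 4.7214 0.4968
26.4083 8.9141 1.0587 0.0000
34.6831 16.5509 2.2562 0.0000 0.0000
41.6294 26.4083 4.8084 0.0000 0.0000 0.0000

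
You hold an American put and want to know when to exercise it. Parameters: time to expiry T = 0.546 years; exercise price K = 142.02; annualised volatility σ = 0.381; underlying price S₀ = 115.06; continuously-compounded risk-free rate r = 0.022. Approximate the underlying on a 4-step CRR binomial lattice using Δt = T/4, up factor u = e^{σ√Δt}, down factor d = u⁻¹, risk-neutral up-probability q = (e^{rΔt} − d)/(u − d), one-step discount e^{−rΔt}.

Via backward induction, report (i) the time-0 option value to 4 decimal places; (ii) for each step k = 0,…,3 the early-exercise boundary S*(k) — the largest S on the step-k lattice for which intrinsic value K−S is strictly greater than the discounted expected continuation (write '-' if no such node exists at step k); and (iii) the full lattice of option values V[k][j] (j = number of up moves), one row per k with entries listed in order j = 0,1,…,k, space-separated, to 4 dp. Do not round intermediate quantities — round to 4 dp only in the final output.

price = 30.9692
boundary = - - 86.8277 99.9520
tree:
30.9692
42.4583 18.4928
55.1923 28.6815 7.3719
66.5932 42.0680 14.0977 0.0000
76.4972 55.1923 26.9600 0.0000 0.0000

params: Δt=0.13650 u=1.15115 d=0.86869 q=0.47551 e^(-rΔt)=0.99700
t_4 payoffs: 76.4972 55.1923 26.9600 0.0000 0.0000
t_3: node(3,0) S=75.4268 payoff=66.5932 vs cont=66.1674 → 66.5932 [stop]  node(3,1) S=99.9520 payoff=42.0680 vs cont=41.6422 → 42.0680 [stop]  node(3,2) S=132.4516 payoff=9.5684 vs cont=14.0977 → 14.0977 [wait]  node(3,3) S=175.5187 payoff=0.0000 vs cont=0.0000 → 0.0000 [wait]  ⇒ S*(3)=99.9520
t_2: node(2,0) S=86.8277 payoff=55.1923 vs cont=54.7664 → 55.1923 [stop]  node(2,1) S=115.0600 payoff=26.9600 vs cont=28.6815 → 28.6815 [wait]  node(2,2) S=152.4721 payoff=0.0000 vs cont=7.3719 → 7.3719 [wait]  ⇒ S*(2)=86.8277
t_1: node(1,0) S=99.9520 payoff=42.0680 vs cont=42.4583 → 42.4583 [wait]  node(1,1) S=132.4516 payoff=9.5684 vs cont=18.4928 → 18.4928 [wait]  ⇒ S*(1)=-
t_0: node(0,0) S=115.0600 payoff=26.9600 vs cont=30.9692 → 30.9692 [wait]  ⇒ S*(0)=-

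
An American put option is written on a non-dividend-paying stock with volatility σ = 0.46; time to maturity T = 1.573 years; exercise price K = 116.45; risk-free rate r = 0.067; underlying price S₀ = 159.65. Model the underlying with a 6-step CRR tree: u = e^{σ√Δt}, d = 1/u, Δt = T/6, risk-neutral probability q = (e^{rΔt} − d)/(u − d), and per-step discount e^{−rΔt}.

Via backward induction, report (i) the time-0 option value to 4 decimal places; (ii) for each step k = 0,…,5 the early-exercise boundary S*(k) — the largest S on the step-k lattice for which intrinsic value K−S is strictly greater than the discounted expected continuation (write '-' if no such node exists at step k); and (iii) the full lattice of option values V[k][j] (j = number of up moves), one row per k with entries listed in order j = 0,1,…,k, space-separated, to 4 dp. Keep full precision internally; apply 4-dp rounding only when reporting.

price = 11.1713
boundary = - - - - 62.2316 78.7591
tree:
11.1713
17.4298 4.7684
26.4522 8.2481 1.1551
38.7557 14.0311 2.2548 0.0000
54.2184 23.3490 4.4017 0.0000 0.0000
67.2776 37.6909 8.5928 0.0000 0.0000 0.0000
77.5963 54.2184 16.7741 0.0000 0.0000 0.0000 0.0000

Δt=0.26217, u=1.26558, d=0.79015, q=0.47866, disc=e^(-rΔt)=0.98259
k=6 terminal: V=max(K-S,0) → 77.5963 54.2184 16.7741 0.0000 0.0000 0.0000 0.0000
k=5: j=0 S=49.1724 intr=67.2776 cont=65.2500 V=67.2776[EX]; j=1 S=78.7591 intr=37.6909 cont=35.6633 V=37.6909[EX]; j=2 S=126.1477 intr=0.0000 cont=8.5928 V=8.5928[hold]; j=3 S=202.0498 intr=0.0000 cont=0.0000 V=0.0000[hold]; j=4 S=323.6214 intr=0.0000 cont=0.0000 V=0.0000[hold]; j=5 S=518.3418 intr=0.0000 cont=0.0000 V=0.0000[hold]  S*(5)=78.7591
k=4: j=0 S=62.2316 intr=54.2184 cont=52.1908 V=54.2184[EX]; j=1 S=99.6759 intr=16.7741 cont=23.3490 V=23.3490[hold]; j=2 S=159.6500 intr=0.0000 cont=4.4017 V=4.4017[hold]; j=3 S=255.7101 intr=0.0000 cont=0.0000 V=0.0000[hold]; j=4 S=409.5687 intr=0.0000 cont=0.0000 V=0.0000[hold]  S*(4)=62.2316
k=3: j=0 S=78.7591 intr=37.6909 cont=38.7557 V=38.7557[hold]; j=1 S=126.1477 intr=0.0000 cont=14.0311 V=14.0311[hold]; j=2 S=202.0498 intr=0.0000 cont=2.2548 V=2.2548[hold]; j=3 S=323.6214 intr=0.0000 cont=0.0000 V=0.0000[hold]  S*(3)=-
k=2: j=0 S=99.6759 intr=16.7741 cont=26.4522 V=26.4522[hold]; j=1 S=159.6500 intr=0.0000 cont=8.2481 V=8.2481[hold]; j=2 S=255.7101 intr=0.0000 cont=1.1551 V=1.1551[hold]  S*(2)=-
k=1: j=0 S=126.1477 intr=0.0000 cont=17.4298 V=17.4298[hold]; j=1 S=202.0498 intr=0.0000 cont=4.7684 V=4.7684[hold]  S*(1)=-
k=0: j=0 S=159.6500 intr=0.0000 cont=11.1713 V=11.1713[hold]  S*(0)=-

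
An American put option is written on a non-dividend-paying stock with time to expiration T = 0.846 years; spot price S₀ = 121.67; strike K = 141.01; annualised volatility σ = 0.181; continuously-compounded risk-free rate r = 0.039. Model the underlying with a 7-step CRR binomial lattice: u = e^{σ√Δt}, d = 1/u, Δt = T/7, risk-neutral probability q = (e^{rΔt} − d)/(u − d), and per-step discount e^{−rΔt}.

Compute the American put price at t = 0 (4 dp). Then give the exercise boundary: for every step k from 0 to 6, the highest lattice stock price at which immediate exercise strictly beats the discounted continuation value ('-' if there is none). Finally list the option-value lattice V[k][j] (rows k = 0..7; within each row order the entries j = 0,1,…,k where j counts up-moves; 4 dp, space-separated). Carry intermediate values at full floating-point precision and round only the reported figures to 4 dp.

Δt=0.12086  u=1.06495  d=0.93902  q=0.52179  discount=0.99530
step 7 (expiry): payoffs max(K−S,0) = 62.6866 52.1827 40.2702 26.7600 11.4381 0.0000 0.0000 0.0000
step 6: (k=6,j=0): S=83.4101, (K−S)⁺=57.5999, hold=56.9368 ⇒ V=57.5999 exercise | (k=6,j=1): S=94.5962, (K−S)⁺=46.4138, hold=45.7507 ⇒ V=46.4138 exercise | (k=6,j=2): S=107.2824, (K−S)⁺=33.7276, hold=33.0645 ⇒ V=33.7276 exercise | (k=6,j=3): S=121.6700, (K−S)⁺=19.3400, hold=18.6769 ⇒ V=19.3400 exercise | (k=6,j=4): S=137.9871, (K−S)⁺=3.0229, hold=5.4441 ⇒ V=5.4441 continue | (k=6,j=5): S=156.4924, (K−S)⁺=0.0000, hold=0.0000 ⇒ V=0.0000 continue | (k=6,j=6): S=177.4795, (K−S)⁺=0.0000, hold=0.0000 ⇒ V=0.0000 continue  boundary S*=121.6700
step 5: (k=5,j=0): S=88.8273, (K−S)⁺=52.1827, hold=51.5197 ⇒ V=52.1827 exercise | (k=5,j=1): S=100.7398, (K−S)⁺=40.2702, hold=39.6071 ⇒ V=40.2702 exercise | (k=5,j=2): S=114.2500, (K−S)⁺=26.7600, hold=26.0970 ⇒ V=26.7600 exercise | (k=5,j=3): S=129.5719, (K−S)⁺=11.4381, hold=12.0324 ⇒ V=12.0324 continue | (k=5,j=4): S=146.9487, (K−S)⁺=0.0000, hold=2.5912 ⇒ V=2.5912 continue | (k=5,j=5): S=166.6559, (K−S)⁺=0.0000, hold=0.0000 ⇒ V=0.0000 continue  boundary S*=114.2500
step 4: (k=4,j=0): S=94.5962, (K−S)⁺=46.4138, hold=45.7507 ⇒ V=46.4138 exercise | (k=4,j=1): S=107.2824, (K−S)⁺=33.7276, hold=33.0645 ⇒ V=33.7276 exercise | (k=4,j=2): S=121.6700, (K−S)⁺=19.3400, hold=18.9856 ⇒ V=19.3400 exercise | (k=4,j=3): S=137.9871, (K−S)⁺=3.0229, hold=7.0726 ⇒ V=7.0726 continue | (k=4,j=4): S=156.4924, (K−S)⁺=0.0000, hold=1.2333 ⇒ V=1.2333 continue  boundary S*=121.6700
step 3: (k=3,j=0): S=100.7398, (K−S)⁺=40.2702, hold=39.6071 ⇒ V=40.2702 exercise | (k=3,j=1): S=114.2500, (K−S)⁺=26.7600, hold=26.0970 ⇒ V=26.7600 exercise | (k=3,j=2): S=129.5719, (K−S)⁺=11.4381, hold=12.8781 ⇒ V=12.8781 continue | (k=3,j=3): S=146.9487, (K−S)⁺=0.0000, hold=4.0068 ⇒ V=4.0068 continue  boundary S*=114.2500
step 2: (k=2,j=0): S=107.2824, (K−S)⁺=33.7276, hold=33.0645 ⇒ V=33.7276 exercise | (k=2,j=1): S=121.6700, (K−S)⁺=19.3400, hold=19.4248 ⇒ V=19.4248 continue | (k=2,j=2): S=137.9871, (K−S)⁺=3.0229, hold=8.2103 ⇒ V=8.2103 continue  boundary S*=107.2824
step 1: (k=1,j=0): S=114.2500, (K−S)⁺=26.7600, hold=26.1410 ⇒ V=26.7600 exercise | (k=1,j=1): S=129.5719, (K−S)⁺=11.4381, hold=13.5094 ⇒ V=13.5094 continue  boundary S*=114.2500
step 0: (k=0,j=0): S=121.6700, (K−S)⁺=19.3400, hold=19.7526 ⇒ V=19.7526 continue  boundary S*=-

price = 19.7526
boundary = - 114.2500 107.2824 114.2500 121.6700 114.2500 121.6700
tree:
19.7526
26.7600 13.5094
33.7276 19.4248 8.2103
40.2702 26.7600 12.8781 4.0068
46.4138 33.7276 19.3400 7.0726 1.2333
52.1827 40.2702 26.7600 12.0324 2.5912 0.0000
57.5999 46.4138 33.7276 19.3400 5.4441 0.0000 0.0000
62.6866 52.1827 40.2702 26.7600 11.4381 0.0000 0.0000 0.0000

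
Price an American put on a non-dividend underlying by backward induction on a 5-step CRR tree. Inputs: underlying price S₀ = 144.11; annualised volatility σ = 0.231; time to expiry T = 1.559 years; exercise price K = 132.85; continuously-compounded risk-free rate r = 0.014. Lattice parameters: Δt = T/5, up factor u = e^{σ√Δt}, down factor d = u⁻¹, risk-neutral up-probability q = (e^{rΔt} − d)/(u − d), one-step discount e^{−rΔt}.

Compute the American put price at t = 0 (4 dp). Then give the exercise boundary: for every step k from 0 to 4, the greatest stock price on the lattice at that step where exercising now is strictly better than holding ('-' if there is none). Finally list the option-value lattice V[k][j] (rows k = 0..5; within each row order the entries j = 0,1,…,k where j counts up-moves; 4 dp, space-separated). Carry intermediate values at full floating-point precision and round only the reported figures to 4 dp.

price = 10.0955
boundary = - - - 97.8673 111.3413
tree:
10.0955
15.8089 4.1128
24.0116 7.2314 0.8345
34.9827 12.5650 1.6266 0.0000
46.8262 21.5087 3.1704 0.0000 0.0000
57.2364 34.9827 6.1796 0.0000 0.0000 0.0000

params: Δt=0.31180 u=1.13768 d=0.87898 q=0.48471 e^(-rΔt)=0.99564
t_5 payoffs: 57.2364 34.9827 6.1796 0.0000 0.0000 0.0000
t_4: node(4,0) S=86.0238 payoff=46.8262 vs cont=46.2475 → 46.8262 [stop]  node(4,1) S=111.3413 payoff=21.5087 vs cont=20.9300 → 21.5087 [stop]  node(4,2) S=144.1100 payoff=0.0000 vs cont=3.1704 → 3.1704 [wait]  node(4,3) S=186.5228 payoff=0.0000 vs cont=0.0000 → 0.0000 [wait]  node(4,4) S=241.4180 payoff=0.0000 vs cont=0.0000 → 0.0000 [wait]  ⇒ S*(4)=111.3413
t_3: node(3,0) S=97.8673 payoff=34.9827 vs cont=34.4041 → 34.9827 [stop]  node(3,1) S=126.6704 payoff=6.1796 vs cont=12.5650 → 12.5650 [wait]  node(3,2) S=163.9506 payoff=0.0000 vs cont=1.6266 → 1.6266 [wait]  node(3,3) S=212.2026 payoff=0.0000 vs cont=0.0000 → 0.0000 [wait]  ⇒ S*(3)=97.8673
t_2: node(2,0) S=111.3413 payoff=21.5087 vs cont=24.0116 → 24.0116 [wait]  node(2,1) S=144.1100 payoff=0.0000 vs cont=7.2314 → 7.2314 [wait]  node(2,2) S=186.5228 payoff=0.0000 vs cont=0.8345 → 0.8345 [wait]  ⇒ S*(2)=-
t_1: node(1,0) S=126.6704 payoff=6.1796 vs cont=15.8089 → 15.8089 [wait]  node(1,1) S=163.9506 payoff=0.0000 vs cont=4.1128 → 4.1128 [wait]  ⇒ S*(1)=-
t_0: node(0,0) S=144.1100 payoff=0.0000 vs cont=10.0955 → 10.0955 [wait]  ⇒ S*(0)=-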